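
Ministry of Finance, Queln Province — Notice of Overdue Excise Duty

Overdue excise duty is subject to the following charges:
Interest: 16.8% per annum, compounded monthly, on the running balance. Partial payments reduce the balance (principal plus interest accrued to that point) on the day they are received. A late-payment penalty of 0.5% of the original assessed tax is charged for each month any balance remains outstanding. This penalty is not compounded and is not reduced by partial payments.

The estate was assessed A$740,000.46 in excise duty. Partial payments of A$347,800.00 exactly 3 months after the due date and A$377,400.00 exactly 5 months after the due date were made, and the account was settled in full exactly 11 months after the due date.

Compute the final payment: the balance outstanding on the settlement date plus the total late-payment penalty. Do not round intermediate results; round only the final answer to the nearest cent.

Monthly rate = 16.8% ÷ 12 = 1.4%
Balance at month 3: A$740,000.4600 × (1 + 0.014)^3 = A$771,517.6302…
After A$347,800.00 payment: A$771,517.6302… − A$347,800.00 = A$423,717.6302…
Balance at month 5: A$423,717.6302… × (1 + 0.014)^2 = A$435,664.7725…
After A$377,400.00 payment: A$435,664.7725… − A$377,400.00 = A$58,264.7725…
Balance at month 11: A$58,264.7725… × (1 + 0.014)^6 = A$63,333.5431…
Penalty: 11 × 0.5% × A$740,000.46 = A$40,700.03…
Final settlement = outstanding balance + penalty = A$63,333.5431… + A$40,700.03… = A$104,033.57

A$104,033.57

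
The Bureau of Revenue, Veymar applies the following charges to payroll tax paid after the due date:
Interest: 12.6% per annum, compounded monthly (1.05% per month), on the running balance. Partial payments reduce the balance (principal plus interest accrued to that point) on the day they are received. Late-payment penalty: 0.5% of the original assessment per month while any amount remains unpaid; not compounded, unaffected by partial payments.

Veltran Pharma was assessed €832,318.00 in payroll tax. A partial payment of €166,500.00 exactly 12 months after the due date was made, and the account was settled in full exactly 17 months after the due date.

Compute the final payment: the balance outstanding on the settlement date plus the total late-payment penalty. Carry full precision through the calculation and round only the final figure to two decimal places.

€889,366.75

Balance at month 12: €832,318.0000 × (1 + 0.0105)^12 = €943,463.4956…
After €166,500.00 payment: €943,463.4956… − €166,500.00 = €776,963.4956…
Balance at month 17: €776,963.4956… × (1 + 0.0105)^5 = €818,619.7230…
Penalty: 17 × 0.5% × €832,318.00 = €70,747.03
Final settlement = outstanding balance + penalty = €818,619.7230… + €70,747.03 = €889,366.75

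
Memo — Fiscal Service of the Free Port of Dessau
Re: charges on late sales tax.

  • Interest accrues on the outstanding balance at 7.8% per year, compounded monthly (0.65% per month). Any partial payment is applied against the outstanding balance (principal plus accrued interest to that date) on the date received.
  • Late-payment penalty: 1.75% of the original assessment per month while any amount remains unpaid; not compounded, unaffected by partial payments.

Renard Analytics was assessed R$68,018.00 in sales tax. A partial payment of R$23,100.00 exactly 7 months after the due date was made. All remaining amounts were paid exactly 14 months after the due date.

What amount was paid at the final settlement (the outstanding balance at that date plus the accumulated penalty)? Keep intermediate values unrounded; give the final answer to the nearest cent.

Balance at month 7: R$68,018.0000 × (1 + 0.0065)^7 = R$71,173.8260…
After R$23,100.00 payment: R$71,173.8260… − R$23,100.00 = R$48,073.8260…
Balance at month 14: R$48,073.8260… × (1 + 0.0065)^7 = R$50,304.3037…
Penalty: 14 × 1.75% × R$68,018.00 = R$16,664.41
Final settlement = outstanding balance + penalty = R$50,304.3037… + R$16,664.41 = R$66,968.71

R$66,968.71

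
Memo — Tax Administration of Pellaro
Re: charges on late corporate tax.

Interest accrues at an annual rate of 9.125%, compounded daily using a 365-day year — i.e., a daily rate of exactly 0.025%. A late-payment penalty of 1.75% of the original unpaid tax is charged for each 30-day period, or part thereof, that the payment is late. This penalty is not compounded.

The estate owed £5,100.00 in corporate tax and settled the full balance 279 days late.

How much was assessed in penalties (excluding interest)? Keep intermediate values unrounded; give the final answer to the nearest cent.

Penalty periods: ⌈279/30⌉ = 10; penalty = 10 × 1.75% × £5,100.00 = £892.50

£892.50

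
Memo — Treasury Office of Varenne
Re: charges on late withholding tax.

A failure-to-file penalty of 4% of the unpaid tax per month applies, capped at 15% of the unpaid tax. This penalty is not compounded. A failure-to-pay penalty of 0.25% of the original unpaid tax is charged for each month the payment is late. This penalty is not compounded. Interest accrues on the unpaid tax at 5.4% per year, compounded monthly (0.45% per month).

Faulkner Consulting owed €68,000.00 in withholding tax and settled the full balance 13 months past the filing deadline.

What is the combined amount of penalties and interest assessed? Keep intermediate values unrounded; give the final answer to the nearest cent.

Failure-to-file: 13 × 4% × €68,000.00 = €35,360.00, capped at 15% × €68,000.00 = €10,200.00
Failure-to-pay penalty: 13 × 0.25% × €68,000.00 = €2,210.00
Interest: €68,000.00 × ((1 + 0.0045)^13 − 1) = €68,000.00 × 0.0601059… = €4,087.1983…
Penalties + interest = €12,410.0000 + €4,087.1983… = €16,497.20

€16,497.20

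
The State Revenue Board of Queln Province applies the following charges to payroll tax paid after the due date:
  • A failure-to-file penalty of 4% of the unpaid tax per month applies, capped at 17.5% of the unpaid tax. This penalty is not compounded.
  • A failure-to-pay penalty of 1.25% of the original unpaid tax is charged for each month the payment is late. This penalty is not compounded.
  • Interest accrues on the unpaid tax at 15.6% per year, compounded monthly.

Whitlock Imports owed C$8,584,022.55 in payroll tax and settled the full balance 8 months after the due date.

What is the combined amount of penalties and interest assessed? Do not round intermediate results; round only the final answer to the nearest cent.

C$3,295,037.59

Failure-to-file: 8 × 4% × C$8,584,022.55 = C$2,746,887.22…, capped at 17.5% × C$8,584,022.55 = C$1,502,203.95…
Failure-to-pay penalty: 8 × 1.25% × C$8,584,022.55 = C$858,402.26…
Interest (15.6%/yr ÷ 12 = 1.3%/month): C$8,584,022.55 × ((1 + 0.013)^8 − 1) = C$934,431.3908…
Penalties + interest = C$2,360,606.2013… + C$934,431.3908… = C$3,295,037.59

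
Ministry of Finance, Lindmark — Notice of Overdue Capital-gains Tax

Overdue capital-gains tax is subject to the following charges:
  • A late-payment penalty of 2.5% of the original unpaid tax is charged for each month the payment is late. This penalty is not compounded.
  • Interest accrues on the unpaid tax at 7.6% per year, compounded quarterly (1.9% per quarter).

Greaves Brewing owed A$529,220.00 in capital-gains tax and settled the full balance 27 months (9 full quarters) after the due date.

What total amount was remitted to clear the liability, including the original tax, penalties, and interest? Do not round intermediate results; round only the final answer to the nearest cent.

A$984,131.63

Late-payment penalty = 2.5% × A$529,220.00 × 27 mo = A$357,223.50
Interest: A$529,220.00 × ((1 + 0.019)^9 − 1) = A$529,220.00 × 0.1845889… = A$97,688.1336…
Total = A$529,220.00 + A$357,223.5000 + A$97,688.1336… = A$984,131.63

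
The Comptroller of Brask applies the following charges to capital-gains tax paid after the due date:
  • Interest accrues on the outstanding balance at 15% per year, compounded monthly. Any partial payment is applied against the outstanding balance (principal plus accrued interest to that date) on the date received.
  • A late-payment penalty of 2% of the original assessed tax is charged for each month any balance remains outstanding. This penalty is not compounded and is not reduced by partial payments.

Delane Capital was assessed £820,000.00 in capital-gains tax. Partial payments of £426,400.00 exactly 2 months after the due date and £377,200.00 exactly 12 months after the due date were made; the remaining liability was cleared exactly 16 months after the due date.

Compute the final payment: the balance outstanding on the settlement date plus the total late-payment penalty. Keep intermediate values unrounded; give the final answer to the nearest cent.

Monthly rate = 15% ÷ 12 = 1.25%
Balance at month 2: £820,000.0000 × (1 + 0.0125)^2 = £840,628.1250
After £426,400.00 payment: £840,628.1250 − £426,400.00 = £414,228.1250
Balance at month 12: £414,228.1250 × (1 + 0.0125)^10 = £469,018.4228…
After £377,200.00 payment: £469,018.4228… − £377,200.00 = £91,818.4228…
Balance at month 16: £91,818.4228… × (1 + 0.0125)^4 = £96,496.1432…
Penalty: 16 × 2% × £820,000.00 = £262,400.00
Final settlement = outstanding balance + penalty = £96,496.1432… + £262,400.00 = £358,896.14

£358,896.14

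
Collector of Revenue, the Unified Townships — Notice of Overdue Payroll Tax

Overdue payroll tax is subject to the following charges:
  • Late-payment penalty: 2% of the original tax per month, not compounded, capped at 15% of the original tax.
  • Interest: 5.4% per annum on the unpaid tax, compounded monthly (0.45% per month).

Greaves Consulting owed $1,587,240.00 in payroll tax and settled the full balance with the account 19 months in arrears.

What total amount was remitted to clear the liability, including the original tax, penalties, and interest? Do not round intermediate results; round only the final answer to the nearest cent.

$1,966,673.95

Penalty (uncapped): 19 × 2% × $1,587,240.00 = $603,151.20; cap = 15% × $1,587,240.00 = $238,086.00 → penalty = $238,086.00
Interest: $1,587,240.00 × ((1 + 0.0045)^19 − 1) = $1,587,240.00 × 0.0890527… = $141,347.9460…
Total = $1,587,240.00 + $238,086.0000 + $141,347.9460… = $1,966,673.95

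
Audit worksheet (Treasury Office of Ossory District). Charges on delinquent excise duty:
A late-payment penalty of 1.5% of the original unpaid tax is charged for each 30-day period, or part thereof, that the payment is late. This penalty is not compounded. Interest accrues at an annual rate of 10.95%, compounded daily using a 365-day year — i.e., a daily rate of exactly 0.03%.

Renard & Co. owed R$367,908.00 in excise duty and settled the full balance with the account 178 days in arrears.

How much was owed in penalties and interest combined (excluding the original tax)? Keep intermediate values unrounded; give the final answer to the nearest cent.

R$53,288.92

Penalty periods: ⌈178/30⌉ = 6; penalty = 6 × 1.5% × R$367,908.00 = R$33,111.72
Interest: R$367,908.00 × ((1 + 0.0003)^178 − 1) = R$367,908.00 × 0.05484305… = R$20,177.1982…
Penalties + interest = R$33,111.7200 + R$20,177.1982… = R$53,288.92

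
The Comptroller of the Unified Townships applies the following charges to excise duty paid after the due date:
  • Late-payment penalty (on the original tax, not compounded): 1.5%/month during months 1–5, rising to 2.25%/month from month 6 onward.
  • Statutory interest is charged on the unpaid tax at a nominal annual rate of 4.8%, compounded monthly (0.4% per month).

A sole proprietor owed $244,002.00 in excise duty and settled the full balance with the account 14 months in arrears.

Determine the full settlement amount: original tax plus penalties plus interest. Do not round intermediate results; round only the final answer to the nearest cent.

Penalty, months 1–5: 5 × 1.5% × $244,002.00 = $18,300.15
Penalty, months 6–14: 9 × 2.25% × $244,002.00 = $49,410.41…
Interest: $244,002.00 × ((1 + 0.004)^14 − 1) = $244,002.00 × 0.0574796… = $14,025.1262…
Total = $244,002.00 + $67,710.5550 + $14,025.1262… = $325,737.68

$325,737.68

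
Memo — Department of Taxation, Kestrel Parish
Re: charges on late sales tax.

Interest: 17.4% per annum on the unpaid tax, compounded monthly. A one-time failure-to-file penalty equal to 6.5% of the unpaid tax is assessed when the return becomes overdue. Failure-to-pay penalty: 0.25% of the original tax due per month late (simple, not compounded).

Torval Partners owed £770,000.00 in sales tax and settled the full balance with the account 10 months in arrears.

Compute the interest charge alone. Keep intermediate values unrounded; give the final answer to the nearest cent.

Interest (17.4%/yr ÷ 12 = 1.45%/month): £770,000.00 × ((1 + 0.0145)^10 − 1) = £119,224.1293…

£119,224.13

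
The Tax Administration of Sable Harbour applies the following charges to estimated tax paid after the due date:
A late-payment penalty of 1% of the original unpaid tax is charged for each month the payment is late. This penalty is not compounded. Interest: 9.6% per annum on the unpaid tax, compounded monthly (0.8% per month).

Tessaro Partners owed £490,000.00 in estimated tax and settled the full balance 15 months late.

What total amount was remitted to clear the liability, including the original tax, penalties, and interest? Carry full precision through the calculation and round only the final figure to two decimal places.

Late-payment penalty = 1% × £490,000.00 × 15 mo = £73,500.00
Interest: £490,000.00 × ((1 + 0.008)^15 − 1) = £490,000.00 × 0.1269587… = £62,209.7389…
Total = £490,000.00 + £73,500.0000 + £62,209.7389… = £625,709.74

£625,709.74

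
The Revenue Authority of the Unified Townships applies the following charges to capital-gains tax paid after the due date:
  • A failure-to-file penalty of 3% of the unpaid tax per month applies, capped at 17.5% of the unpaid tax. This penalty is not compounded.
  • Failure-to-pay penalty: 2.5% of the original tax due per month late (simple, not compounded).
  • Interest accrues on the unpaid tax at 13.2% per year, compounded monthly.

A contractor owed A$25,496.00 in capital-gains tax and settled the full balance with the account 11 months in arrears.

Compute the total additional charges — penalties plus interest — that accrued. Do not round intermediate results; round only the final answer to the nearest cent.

Failure-to-file: 11 × 3% × A$25,496.00 = A$8,413.68, capped at 17.5% × A$25,496.00 = A$4,461.80
Failure-to-pay penalty: 11 × 2.5% × A$25,496.00 = A$7,011.40
Interest (13.2%/yr ÷ 12 = 1.1%/month): A$25,496.00 × ((1 + 0.011)^11 − 1) = A$3,260.4163…
Penalties + interest = A$11,473.2000 + A$3,260.4163… = A$14,733.62

A$14,733.62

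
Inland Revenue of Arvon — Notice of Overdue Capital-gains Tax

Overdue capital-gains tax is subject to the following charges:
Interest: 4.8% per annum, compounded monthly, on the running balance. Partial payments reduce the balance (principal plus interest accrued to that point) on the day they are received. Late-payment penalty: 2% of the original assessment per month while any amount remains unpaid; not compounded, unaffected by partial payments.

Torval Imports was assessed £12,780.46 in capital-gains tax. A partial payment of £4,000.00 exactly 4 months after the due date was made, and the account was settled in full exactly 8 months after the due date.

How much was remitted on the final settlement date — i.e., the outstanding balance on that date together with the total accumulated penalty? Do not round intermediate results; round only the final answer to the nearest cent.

Monthly rate = 4.8% ÷ 12 = 0.4%
Balance at month 4: £12,780.4600 × (1 + 0.004)^4 = £12,986.1776…
After £4,000.00 payment: £12,986.1776… − £4,000.00 = £8,986.1776…
Balance at month 8: £8,986.1776… × (1 + 0.004)^4 = £9,130.8214…
Penalty: 8 × 2% × £12,780.46 = £2,044.87…
Final settlement = outstanding balance + penalty = £9,130.8214… + £2,044.87… = £11,175.69

£11,175.69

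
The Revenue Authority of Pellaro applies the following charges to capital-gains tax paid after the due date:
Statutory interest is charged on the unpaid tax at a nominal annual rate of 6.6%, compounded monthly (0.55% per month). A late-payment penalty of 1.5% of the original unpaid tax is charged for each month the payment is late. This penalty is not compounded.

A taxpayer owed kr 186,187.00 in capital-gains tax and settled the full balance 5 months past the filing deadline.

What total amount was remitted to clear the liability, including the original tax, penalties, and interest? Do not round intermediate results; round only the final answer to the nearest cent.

kr 205,327.80

Late-payment penalty: 5 × 1.5% × kr 186,187.00 = kr 13,964.03…
Interest: kr 186,187.00 × ((1 + 0.0055)^5 − 1) = kr 186,187.00 × 0.0278042… = kr 5,176.7747…
Total = kr 186,187.00 + kr 13,964.0250 + kr 5,176.7747… = kr 205,327.80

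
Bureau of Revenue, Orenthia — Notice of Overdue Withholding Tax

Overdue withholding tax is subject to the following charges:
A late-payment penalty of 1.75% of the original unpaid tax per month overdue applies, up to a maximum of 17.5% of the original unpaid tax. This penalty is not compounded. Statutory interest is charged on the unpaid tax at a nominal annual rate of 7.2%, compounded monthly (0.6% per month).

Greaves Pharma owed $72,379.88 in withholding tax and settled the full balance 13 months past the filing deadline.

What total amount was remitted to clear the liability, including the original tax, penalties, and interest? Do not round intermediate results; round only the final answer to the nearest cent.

Penalty (uncapped): 13 × 1.75% × $72,379.88 = $16,466.42…; cap = 17.5% × $72,379.88 = $12,666.48… → penalty = $12,666.48…
Interest: $72,379.88 × ((1 + 0.006)^13 − 1) = $72,379.88 × 0.0808707… = $5,853.4125…
Total = $72,379.88 + $12,666.4790 + $5,853.4125… = $90,899.77

$90,899.77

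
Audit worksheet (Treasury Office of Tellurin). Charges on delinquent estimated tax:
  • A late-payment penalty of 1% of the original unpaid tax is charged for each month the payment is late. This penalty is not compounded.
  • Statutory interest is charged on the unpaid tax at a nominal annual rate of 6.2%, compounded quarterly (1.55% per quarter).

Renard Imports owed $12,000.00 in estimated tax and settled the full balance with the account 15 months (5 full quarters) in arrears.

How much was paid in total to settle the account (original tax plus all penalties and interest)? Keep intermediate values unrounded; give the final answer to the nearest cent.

$14,759.28

Late-payment penalty: 15 × 1% × $12,000.00 = $1,800.00
Interest: $12,000.00 × ((1 + 0.0155)^5 − 1) = $12,000.00 × 0.0799400… = $959.2803…
Total = $12,000.00 + $1,800.0000 + $959.2803… = $14,759.28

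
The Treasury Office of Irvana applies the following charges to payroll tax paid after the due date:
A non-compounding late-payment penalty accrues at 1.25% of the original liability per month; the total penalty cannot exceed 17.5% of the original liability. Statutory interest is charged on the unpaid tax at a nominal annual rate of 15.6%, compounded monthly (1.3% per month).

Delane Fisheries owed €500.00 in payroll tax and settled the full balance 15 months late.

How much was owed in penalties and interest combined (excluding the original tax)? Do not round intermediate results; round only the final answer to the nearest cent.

Penalty (uncapped): 15 × 1.25% × €500.00 = €93.75; cap = 17.5% × €500.00 = €87.50 → penalty = €87.50
Interest: €500.00 × ((1 + 0.013)^15 − 1) = €500.00 × 0.2137848… = €106.8924…
Penalties + interest = €87.5000 + €106.8924… = €194.39

€194.39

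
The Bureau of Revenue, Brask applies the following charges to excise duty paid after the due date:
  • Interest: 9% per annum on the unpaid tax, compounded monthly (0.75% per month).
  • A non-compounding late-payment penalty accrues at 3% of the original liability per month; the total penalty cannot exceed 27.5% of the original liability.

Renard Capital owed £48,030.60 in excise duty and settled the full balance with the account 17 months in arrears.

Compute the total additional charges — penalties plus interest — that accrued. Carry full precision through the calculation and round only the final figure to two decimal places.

Penalty (uncapped): 17 × 3% × £48,030.60 = £24,495.61…; cap = 27.5% × £48,030.60 = £13,208.42… → penalty = £13,208.42…
Interest: £48,030.60 × ((1 + 0.0075)^17 − 1) = £48,030.60 × 0.1354446… = £6,505.4832…
Penalties + interest = £13,208.4150 + £6,505.4832… = £19,713.90

£19,713.90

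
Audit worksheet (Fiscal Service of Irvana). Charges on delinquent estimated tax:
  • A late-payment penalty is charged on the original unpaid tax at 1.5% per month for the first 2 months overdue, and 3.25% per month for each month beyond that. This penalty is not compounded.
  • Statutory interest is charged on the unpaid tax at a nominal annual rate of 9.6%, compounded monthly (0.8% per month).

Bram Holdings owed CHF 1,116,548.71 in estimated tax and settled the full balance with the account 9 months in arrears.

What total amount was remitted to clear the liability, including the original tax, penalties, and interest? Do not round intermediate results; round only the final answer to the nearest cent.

Penalty, months 1–2: 2 × 1.5% × CHF 1,116,548.71 = CHF 33,496.46…
Penalty, months 3–9: 7 × 3.25% × CHF 1,116,548.71 = CHF 254,014.83…
Interest: CHF 1,116,548.71 × ((1 + 0.008)^9 − 1) = CHF 1,116,548.71 × 0.0743475… = CHF 83,012.6368…
Total = CHF 1,116,548.71 + CHF 287,511.2928… + CHF 83,012.6368… = CHF 1,487,072.64

CHF 1,487,072.64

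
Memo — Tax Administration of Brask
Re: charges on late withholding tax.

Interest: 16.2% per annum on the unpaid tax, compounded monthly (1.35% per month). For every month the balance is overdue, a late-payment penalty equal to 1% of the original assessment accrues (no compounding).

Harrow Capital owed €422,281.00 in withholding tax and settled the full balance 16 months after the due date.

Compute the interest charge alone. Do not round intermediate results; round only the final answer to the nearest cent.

Interest: €422,281.00 × ((1 + 0.0135)^16 − 1) = €422,281.00 × 0.2393103… = €101,056.1799…

€101,056.18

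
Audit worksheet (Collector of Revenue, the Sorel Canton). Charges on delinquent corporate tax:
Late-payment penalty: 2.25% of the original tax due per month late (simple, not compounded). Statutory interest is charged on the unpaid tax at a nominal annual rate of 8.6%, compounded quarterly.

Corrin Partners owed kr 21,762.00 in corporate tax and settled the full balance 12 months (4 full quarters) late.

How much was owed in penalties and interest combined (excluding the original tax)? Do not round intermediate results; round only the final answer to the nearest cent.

kr 7,808.50

Late-payment penalty: 12 × 2.25% × kr 21,762.00 = kr 5,875.74
Interest (8.6%/yr ÷ 4 = 2.15%/quarter): kr 21,762.00 × ((1 + 0.0215)^4 − 1) = kr 1,932.7587…
Penalties + interest = kr 5,875.7400 + kr 1,932.7587… = kr 7,808.50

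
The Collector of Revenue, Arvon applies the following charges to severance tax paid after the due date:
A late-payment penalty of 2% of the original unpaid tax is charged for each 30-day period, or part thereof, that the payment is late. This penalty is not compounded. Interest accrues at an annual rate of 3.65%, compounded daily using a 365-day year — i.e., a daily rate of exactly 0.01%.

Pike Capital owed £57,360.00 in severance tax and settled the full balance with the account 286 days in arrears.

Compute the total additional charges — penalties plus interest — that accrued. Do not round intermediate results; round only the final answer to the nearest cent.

£13,136.10

Penalty periods: ⌈286/30⌉ = 10; penalty = 10 × 2% × £57,360.00 = £11,472.00
Interest: £57,360.00 × ((1 + 0.0001)^286 − 1) = £57,360.00 × 0.02901144… = £1,664.0959…
Penalties + interest = £11,472.0000 + £1,664.0959… = £13,136.10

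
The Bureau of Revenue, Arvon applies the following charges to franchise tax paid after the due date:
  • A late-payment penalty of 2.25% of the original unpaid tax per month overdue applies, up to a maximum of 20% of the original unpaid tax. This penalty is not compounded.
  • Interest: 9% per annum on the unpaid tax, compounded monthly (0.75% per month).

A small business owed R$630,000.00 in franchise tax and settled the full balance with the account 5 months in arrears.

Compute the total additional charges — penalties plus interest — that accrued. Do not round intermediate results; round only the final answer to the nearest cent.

Penalty: 5 × 2.25% × R$630,000.00 = R$70,875.00 (below the 20% cap of R$126,000.00)
Interest: R$630,000.00 × ((1 + 0.0075)^5 − 1) = R$630,000.00 × 0.0380667… = R$23,982.0428…
Penalties + interest = R$70,875.0000 + R$23,982.0428… = R$94,857.04

R$94,857.04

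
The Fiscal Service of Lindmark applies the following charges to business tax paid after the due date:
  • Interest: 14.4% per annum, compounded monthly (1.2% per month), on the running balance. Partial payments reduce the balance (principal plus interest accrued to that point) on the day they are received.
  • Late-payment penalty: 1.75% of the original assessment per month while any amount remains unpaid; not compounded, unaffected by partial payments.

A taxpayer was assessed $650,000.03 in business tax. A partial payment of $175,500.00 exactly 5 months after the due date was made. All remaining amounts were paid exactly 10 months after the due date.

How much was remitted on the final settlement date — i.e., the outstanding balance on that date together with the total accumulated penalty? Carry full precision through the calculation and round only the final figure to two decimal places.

$659,813.92

Balance at month 5: $650,000.0300 × (1 + 0.012)^5 = $689,947.3314…
After $175,500.00 payment: $689,947.3314… − $175,500.00 = $514,447.3314…
Balance at month 10: $514,447.3314… × (1 + 0.012)^5 = $546,063.9186…
Penalty: 10 × 1.75% × $650,000.03 = $113,750.01…
Final settlement = outstanding balance + penalty = $546,063.9186… + $113,750.01… = $659,813.92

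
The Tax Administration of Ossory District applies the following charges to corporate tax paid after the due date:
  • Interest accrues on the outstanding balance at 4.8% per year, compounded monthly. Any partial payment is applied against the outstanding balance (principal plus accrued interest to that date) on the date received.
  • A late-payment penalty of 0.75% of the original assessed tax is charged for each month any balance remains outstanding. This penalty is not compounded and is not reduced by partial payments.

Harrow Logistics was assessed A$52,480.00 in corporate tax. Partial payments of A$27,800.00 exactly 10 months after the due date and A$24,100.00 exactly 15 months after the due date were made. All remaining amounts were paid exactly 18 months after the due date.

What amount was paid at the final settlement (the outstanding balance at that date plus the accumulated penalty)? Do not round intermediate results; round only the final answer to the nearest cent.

Monthly rate = 4.8% ÷ 12 = 0.4%
Balance at month 10: A$52,480.0000 × (1 + 0.004)^10 = A$54,617.3915…
After A$27,800.00 payment: A$54,617.3915… − A$27,800.00 = A$26,817.3915…
Balance at month 15: A$26,817.3915… × (1 + 0.004)^5 = A$27,358.0473…
After A$24,100.00 payment: A$27,358.0473… − A$24,100.00 = A$3,258.0473…
Balance at month 18: A$3,258.0473… × (1 + 0.004)^3 = A$3,297.3005…
Penalty: 18 × 0.75% × A$52,480.00 = A$7,084.80
Final settlement = outstanding balance + penalty = A$3,297.3005… + A$7,084.80 = A$10,382.10

A$10,382.10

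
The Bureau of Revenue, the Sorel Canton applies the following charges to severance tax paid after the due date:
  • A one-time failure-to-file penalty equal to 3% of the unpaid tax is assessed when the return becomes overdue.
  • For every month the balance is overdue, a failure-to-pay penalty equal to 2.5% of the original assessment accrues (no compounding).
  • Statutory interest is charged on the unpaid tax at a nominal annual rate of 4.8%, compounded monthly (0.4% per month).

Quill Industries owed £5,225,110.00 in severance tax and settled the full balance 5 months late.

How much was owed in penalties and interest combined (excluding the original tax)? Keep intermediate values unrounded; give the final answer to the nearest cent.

£915,233.62

Failure-to-file penalty: 3% × £5,225,110.00 = £156,753.30
Failure-to-pay penalty = 2.5% × £5,225,110.00 × 5 mo = £653,138.75
Interest: £5,225,110.00 × ((1 + 0.004)^5 − 1) = £5,225,110.00 × 0.0201606… = £105,341.5684…
Penalties + interest = £809,892.0500 + £105,341.5684… = £915,233.62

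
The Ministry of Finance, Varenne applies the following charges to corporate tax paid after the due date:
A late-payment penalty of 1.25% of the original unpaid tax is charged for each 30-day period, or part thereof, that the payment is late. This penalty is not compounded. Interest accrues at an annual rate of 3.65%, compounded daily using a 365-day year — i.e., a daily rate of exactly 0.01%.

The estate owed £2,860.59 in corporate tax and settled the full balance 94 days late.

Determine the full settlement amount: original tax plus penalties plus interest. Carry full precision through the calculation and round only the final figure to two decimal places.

Penalty periods: ⌈94/30⌉ = 4; penalty = 4 × 1.25% × £2,860.59 = £143.03…
Interest: £2,860.59 × ((1 + 0.0001)^94 − 1) = £2,860.59 × 0.00944384… = £27.0150…
Total = £2,860.59 + £143.0295 + £27.0150… = £3,030.63

£3,030.63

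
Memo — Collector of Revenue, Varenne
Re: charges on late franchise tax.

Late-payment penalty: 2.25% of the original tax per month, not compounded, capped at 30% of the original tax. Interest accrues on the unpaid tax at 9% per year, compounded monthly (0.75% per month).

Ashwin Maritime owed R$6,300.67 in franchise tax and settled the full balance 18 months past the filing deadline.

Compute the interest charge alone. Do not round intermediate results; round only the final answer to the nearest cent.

Interest: R$6,300.67 × ((1 + 0.0075)^18 − 1) = R$6,300.67 × 0.1439604… = R$907.0469…

R$907.05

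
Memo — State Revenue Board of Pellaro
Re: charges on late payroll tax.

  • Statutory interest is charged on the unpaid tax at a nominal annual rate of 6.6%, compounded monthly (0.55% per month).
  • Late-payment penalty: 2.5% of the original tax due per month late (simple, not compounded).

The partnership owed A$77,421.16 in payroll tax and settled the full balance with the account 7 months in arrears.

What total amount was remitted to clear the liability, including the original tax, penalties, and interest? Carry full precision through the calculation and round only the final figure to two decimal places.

A$94,000.21

Late-payment penalty: 7 × 2.5% × A$77,421.16 = A$13,548.70…
Interest: A$77,421.16 × ((1 + 0.0055)^7 − 1) = A$77,421.16 × 0.0391411… = A$3,030.3498…
Total = A$77,421.16 + A$13,548.7030 + A$3,030.3498… = A$94,000.21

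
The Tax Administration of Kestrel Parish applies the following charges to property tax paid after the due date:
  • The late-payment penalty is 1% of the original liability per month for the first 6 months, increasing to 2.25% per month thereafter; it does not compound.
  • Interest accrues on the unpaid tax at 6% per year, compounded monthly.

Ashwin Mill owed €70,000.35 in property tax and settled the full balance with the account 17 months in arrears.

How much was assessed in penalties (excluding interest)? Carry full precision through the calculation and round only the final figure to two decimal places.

€21,525.11

Penalty, months 1–6: 6 × 1% × €70,000.35 = €4,200.02…
Penalty, months 7–17: 11 × 2.25% × €70,000.35 = €17,325.09…
Total penalty = €4,200.02… + €17,325.09… = €21,525.11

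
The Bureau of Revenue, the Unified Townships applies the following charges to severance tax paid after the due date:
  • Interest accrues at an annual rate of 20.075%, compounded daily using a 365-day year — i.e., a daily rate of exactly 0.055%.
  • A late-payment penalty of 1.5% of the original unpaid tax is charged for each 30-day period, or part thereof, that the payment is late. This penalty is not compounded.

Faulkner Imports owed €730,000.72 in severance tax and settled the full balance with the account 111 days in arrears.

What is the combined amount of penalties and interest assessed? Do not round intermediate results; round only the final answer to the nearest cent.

Penalty periods: ⌈111/30⌉ = 4; penalty = 4 × 1.5% × €730,000.72 = €43,800.04…
Interest: €730,000.72 × ((1 + 0.00055)^111 − 1) = €730,000.72 × 0.06293422… = €45,942.0270…
Penalties + interest = €43,800.0432 + €45,942.0270… = €89,742.07

€89,742.07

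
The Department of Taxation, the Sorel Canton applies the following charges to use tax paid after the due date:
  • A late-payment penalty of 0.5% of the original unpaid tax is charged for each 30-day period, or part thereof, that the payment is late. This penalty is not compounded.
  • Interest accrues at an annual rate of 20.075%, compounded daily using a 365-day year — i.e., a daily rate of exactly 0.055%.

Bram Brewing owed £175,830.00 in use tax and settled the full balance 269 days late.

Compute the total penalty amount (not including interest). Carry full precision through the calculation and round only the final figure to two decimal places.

Penalty periods: ⌈269/30⌉ = 9; penalty = 9 × 0.5% × £175,830.00 = £7,912.35

£7,912.35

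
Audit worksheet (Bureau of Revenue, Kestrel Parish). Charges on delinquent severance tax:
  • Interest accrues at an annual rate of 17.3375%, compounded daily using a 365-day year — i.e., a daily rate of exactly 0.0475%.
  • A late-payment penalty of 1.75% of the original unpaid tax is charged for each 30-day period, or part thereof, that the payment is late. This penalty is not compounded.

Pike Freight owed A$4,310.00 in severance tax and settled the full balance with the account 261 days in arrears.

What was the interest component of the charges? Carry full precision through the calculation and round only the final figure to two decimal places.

A$568.72

Interest: A$4,310.00 × ((1 + 0.000475)^261 − 1) = A$4,310.00 × 0.13195425… = A$568.7228…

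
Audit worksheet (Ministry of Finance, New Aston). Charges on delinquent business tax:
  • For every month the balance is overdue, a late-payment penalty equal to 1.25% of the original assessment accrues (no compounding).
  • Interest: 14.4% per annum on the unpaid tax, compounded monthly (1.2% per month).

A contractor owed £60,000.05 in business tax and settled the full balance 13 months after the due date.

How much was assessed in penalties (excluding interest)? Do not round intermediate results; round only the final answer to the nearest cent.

Late-payment penalty: 13 × 1.25% × £60,000.05 = £9,750.01…

£9,750.01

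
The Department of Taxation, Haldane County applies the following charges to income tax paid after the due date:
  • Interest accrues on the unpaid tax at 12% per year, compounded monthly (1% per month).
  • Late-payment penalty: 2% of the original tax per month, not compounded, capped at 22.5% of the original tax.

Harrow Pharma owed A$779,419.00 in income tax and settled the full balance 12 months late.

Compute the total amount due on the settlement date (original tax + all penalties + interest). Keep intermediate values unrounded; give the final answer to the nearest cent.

A$1,053,638.11

Penalty (uncapped): 12 × 2% × A$779,419.00 = A$187,060.56; cap = 22.5% × A$779,419.00 = A$175,369.28… → penalty = A$175,369.28…
Interest: A$779,419.00 × ((1 + 0.01)^12 − 1) = A$779,419.00 × 0.1268250… = A$98,849.8382…
Total = A$779,419.00 + A$175,369.2750 + A$98,849.8382… = A$1,053,638.11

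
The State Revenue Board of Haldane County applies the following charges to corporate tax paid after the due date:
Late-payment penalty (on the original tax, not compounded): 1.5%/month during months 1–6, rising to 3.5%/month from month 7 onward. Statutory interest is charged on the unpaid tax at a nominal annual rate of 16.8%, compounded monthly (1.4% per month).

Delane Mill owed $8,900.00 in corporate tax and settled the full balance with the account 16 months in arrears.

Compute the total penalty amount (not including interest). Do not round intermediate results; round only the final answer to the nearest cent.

Penalty, months 1–6: 6 × 1.5% × $8,900.00 = $801.00
Penalty, months 7–16: 10 × 3.5% × $8,900.00 = $3,115.00
Total penalty = $801.00 + $3,115.00 = $3,916.00

$3,916.00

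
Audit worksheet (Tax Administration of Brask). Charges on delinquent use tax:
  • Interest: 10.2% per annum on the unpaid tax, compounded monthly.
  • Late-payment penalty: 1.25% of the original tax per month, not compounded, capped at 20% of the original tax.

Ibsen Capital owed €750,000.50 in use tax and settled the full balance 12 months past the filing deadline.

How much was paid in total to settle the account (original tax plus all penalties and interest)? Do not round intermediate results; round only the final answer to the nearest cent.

Penalty: 12 × 1.25% × €750,000.50 = €112,500.08… (below the 20% cap of €150,000.10)
Interest (10.2%/yr ÷ 12 = 0.85%/month): €750,000.50 × ((1 + 0.0085)^12 − 1) = €80,179.7236…
Total = €750,000.50 + €112,500.0750 + €80,179.7236… = €942,680.30

€942,680.30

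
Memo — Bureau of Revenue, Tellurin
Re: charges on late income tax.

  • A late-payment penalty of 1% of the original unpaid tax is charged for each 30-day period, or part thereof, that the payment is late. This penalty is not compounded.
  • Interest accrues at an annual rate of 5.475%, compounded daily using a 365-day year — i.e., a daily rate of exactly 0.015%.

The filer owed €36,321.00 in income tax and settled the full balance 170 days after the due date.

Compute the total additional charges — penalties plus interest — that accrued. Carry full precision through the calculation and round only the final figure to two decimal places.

€3,117.28

Penalty periods: ⌈170/30⌉ = 6; penalty = 6 × 1% × €36,321.00 = €2,179.26
Interest: €36,321.00 × ((1 + 0.00015)^170 − 1) = €36,321.00 × 0.02582594… = €938.0241…
Penalties + interest = €2,179.2600 + €938.0241… = €3,117.28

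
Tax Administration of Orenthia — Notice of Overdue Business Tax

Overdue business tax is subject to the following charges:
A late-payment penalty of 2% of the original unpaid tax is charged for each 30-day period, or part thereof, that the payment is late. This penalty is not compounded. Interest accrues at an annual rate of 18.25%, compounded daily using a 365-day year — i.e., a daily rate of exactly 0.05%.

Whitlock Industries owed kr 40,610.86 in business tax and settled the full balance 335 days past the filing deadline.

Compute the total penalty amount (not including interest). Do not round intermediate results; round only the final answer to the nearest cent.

kr 9,746.61

Penalty periods: ⌈335/30⌉ = 12; penalty = 12 × 2% × kr 40,610.86 = kr 9,746.61…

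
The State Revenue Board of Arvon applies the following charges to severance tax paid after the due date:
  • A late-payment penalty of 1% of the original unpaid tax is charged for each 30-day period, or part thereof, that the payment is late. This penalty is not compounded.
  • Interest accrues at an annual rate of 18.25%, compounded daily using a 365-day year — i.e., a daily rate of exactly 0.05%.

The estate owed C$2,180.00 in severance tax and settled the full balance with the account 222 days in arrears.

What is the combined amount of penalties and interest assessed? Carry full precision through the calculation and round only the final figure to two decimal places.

Penalty periods: ⌈222/30⌉ = 8; penalty = 8 × 1% × C$2,180.00 = C$174.40
Interest: C$2,180.00 × ((1 + 0.0005)^222 − 1) = C$2,180.00 × 0.11736391… = C$255.8533…
Penalties + interest = C$174.4000 + C$255.8533… = C$430.25

C$430.25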